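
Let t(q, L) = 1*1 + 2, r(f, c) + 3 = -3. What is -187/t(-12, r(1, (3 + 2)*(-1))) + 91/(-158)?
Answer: -29819/474 ≈ -62.909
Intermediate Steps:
r(f, c) = -6 (r(f, c) = -3 - 3 = -6)
t(q, L) = 3 (t(q, L) = 1 + 2 = 3)
-187/t(-12, r(1, (3 + 2)*(-1))) + 91/(-158) = -187/3 + 91/(-158) = -187*⅓ + 91*(-1/158) = -187/3 - 91/158 = -29819/474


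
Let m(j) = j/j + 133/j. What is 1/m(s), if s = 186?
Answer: 186/319 ≈ 0.58307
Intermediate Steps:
m(j) = 1 + 133/j
1/m(s) = 1/((133 + 186)/186) = 1/((1/186)*319) = 1/(319/186) = 186/319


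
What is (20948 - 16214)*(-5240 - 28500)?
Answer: -159725160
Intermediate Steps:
(20948 - 16214)*(-5240 - 28500) = 4734*(-33740) = -159725160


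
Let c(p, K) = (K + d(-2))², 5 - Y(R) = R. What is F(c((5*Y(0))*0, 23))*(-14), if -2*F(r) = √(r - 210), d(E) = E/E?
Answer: 7*√366 ≈ 133.92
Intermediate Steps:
d(E) = 1
Y(R) = 5 - R
c(p, K) = (1 + K)² (c(p, K) = (K + 1)² = (1 + K)²)
F(r) = -√(-210 + r)/2 (F(r) = -√(r - 210)/2 = -√(-210 + r)/2)
F(c((5*Y(0))*0, 23))*(-14) = -√(-210 + (1 + 23)²)/2*(-14) = -√(-210 + 24²)/2*(-14) = -√(-210 + 576)/2*(-14) = -√366/2*(-14) = 7*√366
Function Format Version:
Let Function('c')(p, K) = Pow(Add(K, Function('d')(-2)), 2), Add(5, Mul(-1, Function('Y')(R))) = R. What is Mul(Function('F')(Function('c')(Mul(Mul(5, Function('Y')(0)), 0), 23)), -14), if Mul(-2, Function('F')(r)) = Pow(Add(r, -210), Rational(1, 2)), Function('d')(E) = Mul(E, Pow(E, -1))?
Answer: Mul(7, Pow(366, Rational(1, 2))) ≈ 133.92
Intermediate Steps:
Function('d')(E) = 1
Function('Y')(R) = Add(5, Mul(-1, R))
Function('c')(p, K) = Pow(Add(1, K), 2) (Function('c')(p, K) = Pow(Add(K, 1), 2) = Pow(Add(1, K), 2))
Function('F')(r) = Mul(Rational(-1, 2), Pow(Add(-210, r), Rational(1, 2))) (Function('F')(r) = Mul(Rational(-1, 2), Pow(Add(r, -210), Rational(1, 2))) = Mul(Rational(-1, 2), Pow(Add(-210, r), Rational(1, 2))))
Mul(Function('F')(Function('c')(Mul(Mul(5, Function('Y')(0)), 0), 23)), -14) = Mul(Mul(Rational(-1, 2), Pow(Add(-210, Pow(Add(1, 23), 2)), Rational(1, 2))), -14) = Mul(Mul(Rational(-1, 2), Pow(Add(-210, Pow(24, 2)), Rational(1, 2))), -14) = Mul(Mul(Rational(-1, 2), Pow(Add(-210, 576), Rational(1, 2))), -14) = Mul(Mul(Rational(-1, 2), Pow(366, Rational(1, 2))), -14) = Mul(7, Pow(366, Rational(1, 2)))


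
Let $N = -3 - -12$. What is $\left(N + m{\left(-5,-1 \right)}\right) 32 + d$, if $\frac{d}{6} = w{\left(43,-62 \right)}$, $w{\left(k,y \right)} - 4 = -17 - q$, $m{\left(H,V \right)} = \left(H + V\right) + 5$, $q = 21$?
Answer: $52$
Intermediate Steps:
$N = 9$ ($N = -3 + 12 = 9$)
$m{\left(H,V \right)} = 5 + H + V$
$w{\left(k,y \right)} = -34$ ($w{\left(k,y \right)} = 4 - 38 = -34$)
$d = -204$ ($d = 6 \left(-34\right) = -204$)
$\left(N + m{\left(-5,-1 \right)}\right) 32 + d = \left(9 - 1\right) 32 - 204 = 8 \cdot 32 - 204 = 256 - 204 = 52$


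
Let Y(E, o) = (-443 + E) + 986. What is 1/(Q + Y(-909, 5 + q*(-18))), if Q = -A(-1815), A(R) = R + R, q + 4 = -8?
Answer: 1/3264 ≈ 0.00030637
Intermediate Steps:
q = -12 (q = -4 - 8 = -12)
A(R) = 2*R
Y(E, o) = 543 + E
Q = 3630 (Q = -2*(-1815) = -1*(-3630) = 3630)
1/(Q + Y(-909, 5 + q*(-18))) = 1/(3630 + (543 - 909)) = 1/(3630 - 366) = 1/3264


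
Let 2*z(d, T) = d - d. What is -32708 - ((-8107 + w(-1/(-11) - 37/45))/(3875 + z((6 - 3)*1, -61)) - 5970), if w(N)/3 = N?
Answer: -17094270733/639375 ≈ -26736.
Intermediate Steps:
w(N) = 3*N
z(d, T) = 0 (z(d, T) = (d - d)/2 = (1/2)*0 = 0)
-32708 - ((-8107 + w(-1/(-11) - 37/45))/(3875 + z((6 - 3)*1, -61)) - 5970) = -32708 - ((-8107 + 3*(-1/(-11) - 37/45))/(3875 + 0) - 5970) = -32708 - ((-8107 + 3*(-1*(-1/11) - 37*1/45))/3875 - 5970) = -32708 - ((-8107 + 3*(1/11 - 37/45))*(1/3875) - 5970) = -32708 - ((-8107 + 3*(-362/495))*(1/3875) - 5970) = -32708 - ((-8107 - 362/165)*(1/3875) - 5970) = -32708 - (-1338017/165*1/3875 - 5970) = -32708 - (-1338017/639375 - 5970) = -32708 - 1*(-3818406767/639375) = -32708 + 3818406767/639375 = -17094270733/639375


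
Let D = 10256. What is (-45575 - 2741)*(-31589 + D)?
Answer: 1030725228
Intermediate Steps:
(-45575 - 2741)*(-31589 + D) = (-45575 - 2741)*(-31589 + 10256) = -48316*(-21333) = 1030725228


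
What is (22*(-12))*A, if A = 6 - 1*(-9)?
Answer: -3960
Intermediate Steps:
A = 15 (A = 6 + 9 = 15)
(22*(-12))*A = (22*(-12))*15 = -264*15 = -3960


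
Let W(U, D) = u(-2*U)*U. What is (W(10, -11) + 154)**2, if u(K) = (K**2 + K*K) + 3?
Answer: 66977856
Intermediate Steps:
u(K) = 3 + 2*K**2 (u(K) = (K**2 + K**2) + 3 = 2*K**2 + 3 = 3 + 2*K**2)
W(U, D) = U*(3 + 8*U**2) (W(U, D) = (3 + 2*(-2*U)**2)*U = (3 + 2*(4*U**2))*U = (3 + 8*U**2)*U = U*(3 + 8*U**2))
(W(10, -11) + 154)**2 = (10*(3 + 8*10**2) + 154)**2 = (10*(3 + 8*100) + 154)**2 = (10*(3 + 800) + 154)**2 = (10*803 + 154)**2 = (8030 + 154)**2 = 8184**2 = 66977856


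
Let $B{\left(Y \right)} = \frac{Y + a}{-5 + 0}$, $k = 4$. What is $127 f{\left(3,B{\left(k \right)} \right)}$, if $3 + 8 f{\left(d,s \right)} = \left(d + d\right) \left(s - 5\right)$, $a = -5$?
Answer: $- \frac{20193}{40} \approx -504.83$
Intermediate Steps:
$B{\left(Y \right)} = 1 - \frac{Y}{5}$ ($B{\left(Y \right)} = \frac{Y - 5}{-5 + 0} = \frac{-5 + Y}{-5} = \left(-5 + Y\right) \left(- \frac{1}{5}\right) = 1 - \frac{Y}{5}$)
$f{\left(d,s \right)} = - \frac{3}{8} + \frac{d \left(-5 + s\right)}{4}$ ($f{\left(d,s \right)} = - \frac{3}{8} + \frac{\left(d + d\right) \left(s - 5\right)}{8} = - \frac{3}{8} + \frac{2 d \left(-5 + s\right)}{8} = - \frac{3}{8} + \frac{d \left(-5 + s\right)}{4}$)
$127 f{\left(3,B{\left(k \right)} \right)} = 127 \left(- \frac{3}{8} - \frac{15}{4} + \frac{1}{4} \cdot 3 \left(1 - \frac{4}{5}\right)\right) = 127 \left(- \frac{3}{8} - \frac{15}{4} + \frac{1}{4} \cdot 3 \cdot \frac{1}{5}\right) = 127 \left(- \frac{3}{8} - \frac{15}{4} + \frac{3}{20}\right) = 127 \left(- \frac{159}{40}\right) = - \frac{20193}{40}$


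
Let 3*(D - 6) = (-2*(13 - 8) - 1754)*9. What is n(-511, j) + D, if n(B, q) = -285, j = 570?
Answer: -5571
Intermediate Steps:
D = -5286 (D = 6 + ((-2*(13 - 8) - 1754)*9)/3 = 6 + ((-2*5 - 1754)*9)/3 = 6 + ((-10 - 1754)*9)/3 = 6 + (-1764*9)/3 = 6 + (⅓)*(-15876) = 6 - 5292 = -5286)
n(-511, j) + D = -285 - 5286 = -5571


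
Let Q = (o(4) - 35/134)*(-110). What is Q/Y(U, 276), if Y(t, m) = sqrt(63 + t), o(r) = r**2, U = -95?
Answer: 115995*I*sqrt(2)/536 ≈ 306.05*I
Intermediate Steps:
Q = -115995/67 (Q = (4**2 - 35/134)*(-110) = (16 - 35*1/134)*(-110) = (16 - 35/134)*(-110) = (2109/134)*(-110) = -115995/67 ≈ -1731.3)
Q/Y(U, 276) = -115995/(67*sqrt(63 - 95)) = -115995*(-I*sqrt(2)/8)/67 = -(-115995)*I*sqrt(2)/536 = 115995*I*sqrt(2)/536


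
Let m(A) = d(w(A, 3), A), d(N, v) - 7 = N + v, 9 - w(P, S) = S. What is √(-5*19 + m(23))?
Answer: I*√59 ≈ 7.6811*I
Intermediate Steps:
w(P, S) = 9 - S
d(N, v) = 7 + N + v (d(N, v) = 7 + (N + v) = 7 + N + v)
m(A) = 13 + A (m(A) = 7 + (9 - 1*3) + A = 7 + (9 - 3) + A = 7 + 6 + A = 13 + A)
√(-5*19 + m(23)) = √(-5*19 + (13 + 23)) = √(-95 + 36) = √(-59) = I*√59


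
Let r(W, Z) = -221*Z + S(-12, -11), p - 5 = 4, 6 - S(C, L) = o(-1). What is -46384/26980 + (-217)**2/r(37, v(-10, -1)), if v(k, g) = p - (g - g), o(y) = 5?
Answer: -685449/26980 ≈ -25.406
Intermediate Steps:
S(C, L) = 1 (S(C, L) = 6 - 1*5 = 6 - 5 = 1)
p = 9 (p = 5 + 4 = 9)
v(k, g) = 9 (v(k, g) = 9 - (g - g) = 9 - 1*0 = 9 + 0 = 9)
r(W, Z) = 1 - 221*Z (r(W, Z) = -221*Z + 1 = 1 - 221*Z)
-46384/26980 + (-217)**2/r(37, v(-10, -1)) = -46384/26980 + (-217)**2/(1 - 221*9) = -46384*1/26980 + 47089/(1 - 1989) = -11596/6745 + 47089/(-1988) = -11596/6745 + 47089*(-1/1988) = -11596/6745 - 6727/284 = -685449/26980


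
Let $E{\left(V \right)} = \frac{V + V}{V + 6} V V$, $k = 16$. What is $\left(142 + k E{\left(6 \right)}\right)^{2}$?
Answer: $515524$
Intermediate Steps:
$E{\left(V \right)} = \frac{2 V^{3}}{6 + V}$ ($E{\left(V \right)} = \frac{2 V}{6 + V} V V = \frac{2 V^{2}}{6 + V} V = \frac{2 V^{3}}{6 + V}$)
$\left(142 + k E{\left(6 \right)}\right)^{2} = \left(142 + 16 \frac{2 \cdot 6^{3}}{6 + 6}\right)^{2} = \left(142 + 16 \cdot 2 \cdot 216 \cdot \frac{1}{12}\right)^{2} = \left(142 + 16 \cdot 36\right)^{2} = \left(142 + 576\right)^{2} = 718^{2} = 515524$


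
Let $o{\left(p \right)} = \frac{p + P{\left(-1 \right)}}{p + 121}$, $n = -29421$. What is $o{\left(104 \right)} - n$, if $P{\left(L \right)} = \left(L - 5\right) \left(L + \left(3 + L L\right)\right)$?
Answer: $\frac{6619811}{225} \approx 29421.0$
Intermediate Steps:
$P{\left(L \right)} = \left(-5 + L\right) \left(3 + L + L^{2}\right)$ ($P{\left(L \right)} = \left(-5 + L\right) \left(L + \left(3 + L^{2}\right)\right) = \left(-5 + L\right) \left(3 + L + L^{2}\right)$)
$o{\left(p \right)} = \frac{-18 + p}{121 + p}$ ($o{\left(p \right)} = \frac{p - \left(13 + 1 + 4\right)}{p + 121} = \frac{p - 18}{121 + p} = \frac{-18 + p}{121 + p}$)
$o{\left(104 \right)} - n = \frac{-18 + 104}{121 + 104} - -29421 = \frac{1}{225} \cdot 86 + 29421 = \frac{86}{225} + 29421 = \frac{6619811}{225}$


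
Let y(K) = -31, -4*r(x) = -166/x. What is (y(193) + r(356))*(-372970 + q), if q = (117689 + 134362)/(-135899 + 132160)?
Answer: 30669968726309/2662168 ≈ 1.1521e+7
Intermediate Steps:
r(x) = 83/(2*x) (r(x) = -(-83)/(2*x) = 83/(2*x))
q = -252051/3739 (q = 252051/(-3739) = 252051*(-1/3739) = -252051/3739 ≈ -67.411)
(y(193) + r(356))*(-372970 + q) = (-31 + (83/2)/356)*(-372970 - 252051/3739) = (-31 + (83/2)*(1/356))*(-1394786881/3739) = (-31 + 83/712)*(-1394786881/3739) = -21989/712*(-1394786881/3739) = 30669968726309/2662168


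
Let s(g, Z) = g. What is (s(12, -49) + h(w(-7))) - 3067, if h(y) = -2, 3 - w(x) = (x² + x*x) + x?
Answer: -3057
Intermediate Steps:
w(x) = 3 - x - 2*x² (w(x) = 3 - ((x² + x*x) + x) = 3 - ((x² + x²) + x) = 3 - (2*x² + x) = 3 - (x + 2*x²) = 3 + (-x - 2*x²) = 3 - x - 2*x²)
(s(12, -49) + h(w(-7))) - 3067 = (12 - 2) - 3067 = 10 - 3067 = -3057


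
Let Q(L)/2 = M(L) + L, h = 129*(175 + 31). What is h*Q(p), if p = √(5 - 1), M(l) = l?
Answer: 212592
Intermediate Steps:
h = 26574 (h = 129*206 = 26574)
p = 2 (p = √4 = 2)
Q(L) = 4*L (Q(L) = 2*(L + L) = 2*(2*L) = 4*L)
h*Q(p) = 26574*(4*2) = 26574*8 = 212592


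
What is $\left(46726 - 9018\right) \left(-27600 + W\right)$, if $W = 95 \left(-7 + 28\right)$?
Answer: $-965513340$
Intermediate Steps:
$W = 1995$ ($W = 95 \cdot 21 = 1995$)
$\left(46726 - 9018\right) \left(-27600 + W\right) = \left(46726 - 9018\right) \left(-27600 + 1995\right) = 37708 \left(-25605\right) = -965513340$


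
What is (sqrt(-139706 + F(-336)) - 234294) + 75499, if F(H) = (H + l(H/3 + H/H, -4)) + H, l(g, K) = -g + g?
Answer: -158795 + I*sqrt(140378) ≈ -1.588e+5 + 374.67*I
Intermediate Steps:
l(g, K) = 0
F(H) = 2*H (F(H) = (H + 0) + H = H + H = 2*H)
(sqrt(-139706 + F(-336)) - 234294) + 75499 = (sqrt(-139706 + 2*(-336)) - 234294) + 75499 = (sqrt(-139706 - 672) - 234294) + 75499 = (sqrt(-140378) - 234294) + 75499 = (I*sqrt(140378) - 234294) + 75499 = (-234294 + I*sqrt(140378)) + 75499 = -158795 + I*sqrt(140378)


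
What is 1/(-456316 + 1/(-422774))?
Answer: -422774/192918540585 ≈ -2.1915e-6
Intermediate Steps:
1/(-456316 + 1/(-422774)) = 1/(-456316 - 1/422774) = 1/(-192918540585/422774) = -422774/192918540585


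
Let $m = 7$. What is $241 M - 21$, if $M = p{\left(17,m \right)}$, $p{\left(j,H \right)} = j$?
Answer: $4076$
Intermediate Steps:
$M = 17$
$241 M - 21 = 241 \cdot 17 - 21 = 4097 - 21 = 4076$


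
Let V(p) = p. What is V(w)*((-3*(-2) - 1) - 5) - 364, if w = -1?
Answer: -364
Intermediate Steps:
V(w)*((-3*(-2) - 1) - 5) - 364 = -((-3*(-2) - 1) - 5) - 364 = -((6 - 1) - 5) - 364 = -(5 - 5) - 364 = -1*0 - 364 = 0 - 364 = -364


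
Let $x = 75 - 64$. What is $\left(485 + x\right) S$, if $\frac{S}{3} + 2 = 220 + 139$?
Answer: $531216$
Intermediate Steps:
$x = 11$ ($x = 75 - 64 = 11$)
$S = 1071$ ($S = -6 + 3 \left(220 + 139\right) = -6 + 3 \cdot 359 = -6 + 1077 = 1071$)
$\left(485 + x\right) S = \left(485 + 11\right) 1071 = 496 \cdot 1071 = 531216$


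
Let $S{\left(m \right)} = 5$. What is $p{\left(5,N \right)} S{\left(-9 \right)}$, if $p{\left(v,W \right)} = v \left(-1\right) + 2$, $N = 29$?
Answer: $-15$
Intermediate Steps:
$p{\left(v,W \right)} = 2 - v$ ($p{\left(v,W \right)} = - v + 2 = 2 - v$)
$p{\left(5,N \right)} S{\left(-9 \right)} = \left(2 - 5\right) 5 = \left(-3\right) 5 = -15$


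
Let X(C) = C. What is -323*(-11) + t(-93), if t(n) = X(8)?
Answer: 3561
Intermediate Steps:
t(n) = 8
-323*(-11) + t(-93) = -323*(-11) + 8 = 3553 + 8 = 3561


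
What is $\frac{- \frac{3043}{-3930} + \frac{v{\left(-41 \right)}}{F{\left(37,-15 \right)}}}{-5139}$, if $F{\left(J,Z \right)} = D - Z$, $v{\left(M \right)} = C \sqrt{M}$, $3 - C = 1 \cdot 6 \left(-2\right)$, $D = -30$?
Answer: $- \frac{3043}{20196270} + \frac{i \sqrt{41}}{5139} \approx -0.00015067 + 0.001246 i$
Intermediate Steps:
$C = 15$ ($C = 3 - 1 \cdot 6 \left(-2\right) = 3 - 6 \left(-2\right) = 3 - -12 = 3 + 12 = 15$)
$v{\left(M \right)} = 15 \sqrt{M}$
$F{\left(J,Z \right)} = -30 - Z$
$\frac{- \frac{3043}{-3930} + \frac{v{\left(-41 \right)}}{F{\left(37,-15 \right)}}}{-5139} = \frac{- \frac{3043}{-3930} + \frac{15 \sqrt{-41}}{-30 - -15}}{-5139} = \left(\left(-3043\right) \left(- \frac{1}{3930}\right) + \frac{15 i \sqrt{41}}{-30 + 15}\right) \left(- \frac{1}{5139}\right) = \left(\frac{3043}{3930} + \frac{15 i \sqrt{41}}{-15}\right) \left(- \frac{1}{5139}\right) = \left(\frac{3043}{3930} + 15 i \sqrt{41} \left(- \frac{1}{15}\right)\right) \left(- \frac{1}{5139}\right) = \left(\frac{3043}{3930} - i \sqrt{41}\right) \left(- \frac{1}{5139}\right) = - \frac{3043}{20196270} + \frac{i \sqrt{41}}{5139}$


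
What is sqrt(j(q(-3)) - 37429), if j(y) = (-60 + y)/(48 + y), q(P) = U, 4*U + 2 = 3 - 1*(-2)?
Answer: 2*I*sqrt(39535665)/65 ≈ 193.47*I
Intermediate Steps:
U = 3/4 (U = -1/2 + (3 - 1*(-2))/4 = -1/2 + (3 + 2)/4 = -1/2 + (1/4)*5 = -1/2 + 5/4 = 3/4 ≈ 0.75000)
q(P) = 3/4
j(y) = (-60 + y)/(48 + y)
sqrt(j(q(-3)) - 37429) = sqrt((-60 + 3/4)/(48 + 3/4) - 37429) = sqrt(-237/4/(195/4) - 37429) = sqrt((4/195)*(-237/4) - 37429) = sqrt(-79/65 - 37429) = sqrt(-2432964/65) = 2*I*sqrt(39535665)/65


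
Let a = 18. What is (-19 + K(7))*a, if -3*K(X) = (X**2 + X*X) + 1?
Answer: -936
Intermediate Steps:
K(X) = -1/3 - 2*X**2/3 (K(X) = -((X**2 + X*X) + 1)/3 = -((X**2 + X**2) + 1)/3 = -(2*X**2 + 1)/3 = -(1 + 2*X**2)/3 = -1/3 - 2*X**2/3)
(-19 + K(7))*a = (-19 + (-1/3 - 2/3*7**2))*18 = (-19 + (-1/3 - 2/3*49))*18 = (-19 + (-1/3 - 98/3))*18 = (-19 - 33)*18 = -52*18 = -936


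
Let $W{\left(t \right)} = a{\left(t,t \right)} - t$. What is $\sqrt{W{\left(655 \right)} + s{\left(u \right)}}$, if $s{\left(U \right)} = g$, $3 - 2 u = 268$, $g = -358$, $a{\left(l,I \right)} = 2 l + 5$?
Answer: $\sqrt{302} \approx 17.378$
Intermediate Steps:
$a{\left(l,I \right)} = 5 + 2 l$
$u = - \frac{265}{2}$ ($u = \frac{3}{2} - 134 = - \frac{265}{2} \approx -132.5$)
$W{\left(t \right)} = 5 + t$ ($W{\left(t \right)} = \left(5 + 2 t\right) - t = 5 + t$)
$s{\left(U \right)} = -358$
$\sqrt{W{\left(655 \right)} + s{\left(u \right)}} = \sqrt{\left(5 + 655\right) - 358} = \sqrt{660 - 358} = \sqrt{302}$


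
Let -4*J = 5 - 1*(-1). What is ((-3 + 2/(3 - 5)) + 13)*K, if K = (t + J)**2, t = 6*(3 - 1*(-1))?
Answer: 18225/4 ≈ 4556.3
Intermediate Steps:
t = 24 (t = 6*(3 + 1) = 6*4 = 24)
J = -3/2 (J = -(5 - 1*(-1))/4 = -(5 + 1)/4 = -1/4*6 = -3/2 ≈ -1.5000)
K = 2025/4 (K = (24 - 3/2)**2 = (45/2)**2 = 2025/4 ≈ 506.25)
((-3 + 2/(3 - 5)) + 13)*K = ((-3 + 2/(3 - 5)) + 13)*(2025/4) = ((-3 + 2/(-2)) + 13)*(2025/4) = ((-3 + 2*(-1/2)) + 13)*(2025/4) = ((-3 - 1) + 13)*(2025/4) = (-4 + 13)*(2025/4) = 9*(2025/4) = 18225/4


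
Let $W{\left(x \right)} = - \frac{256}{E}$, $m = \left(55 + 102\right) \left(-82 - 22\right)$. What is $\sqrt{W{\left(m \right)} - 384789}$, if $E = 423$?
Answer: $\frac{i \sqrt{7650002141}}{141} \approx 620.31 i$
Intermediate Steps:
$m = -16328$ ($m = 157 \left(-104\right) = -16328$)
$W{\left(x \right)} = - \frac{256}{423}$
$\sqrt{W{\left(m \right)} - 384789} = \sqrt{- \frac{256}{423} - 384789} = \sqrt{- \frac{162766003}{423}} = \frac{i \sqrt{7650002141}}{141}$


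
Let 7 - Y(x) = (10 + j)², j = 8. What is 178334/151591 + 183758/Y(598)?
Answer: -27799527100/48054347 ≈ -578.50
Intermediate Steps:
Y(x) = -317 (Y(x) = 7 - (10 + 8)² = 7 - 1*18² = 7 - 1*324 = 7 - 324 = -317)
178334/151591 + 183758/Y(598) = 178334/151591 + 183758/(-317) = 178334*(1/151591) + 183758*(-1/317) = 178334/151591 - 183758/317 = -27799527100/48054347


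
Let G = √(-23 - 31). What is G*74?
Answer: 222*I*√6 ≈ 543.79*I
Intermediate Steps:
G = 3*I*√6 (G = √(-54) = 3*I*√6 ≈ 7.3485*I)
G*74 = (3*I*√6)*74 = 222*I*√6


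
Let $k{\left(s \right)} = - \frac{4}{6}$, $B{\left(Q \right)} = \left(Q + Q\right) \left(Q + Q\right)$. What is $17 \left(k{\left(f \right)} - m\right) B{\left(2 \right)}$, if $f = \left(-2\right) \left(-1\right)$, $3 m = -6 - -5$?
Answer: $- \frac{272}{3} \approx -90.667$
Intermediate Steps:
$m = - \frac{1}{3}$ ($m = \frac{-6 - -5}{3} = \frac{-6 + 5}{3} = \frac{1}{3} \left(-1\right) = - \frac{1}{3} \approx -0.33333$)
$f = 2$
$B{\left(Q \right)} = 4 Q^{2}$ ($B{\left(Q \right)} = 2 Q 2 Q = 4 Q^{2}$)
$k{\left(s \right)} = - \frac{2}{3}$ ($k{\left(s \right)} = \left(-4\right) \frac{1}{6} = - \frac{2}{3}$)
$17 \left(k{\left(f \right)} - m\right) B{\left(2 \right)} = 17 \left(- \frac{2}{3} - - \frac{1}{3}\right) 4 \cdot 2^{2} = 17 \left(- \frac{2}{3} + \frac{1}{3}\right) 4 \cdot 4 = 17 \left(- \frac{1}{3}\right) 16 = \left(- \frac{17}{3}\right) 16 = - \frac{272}{3}$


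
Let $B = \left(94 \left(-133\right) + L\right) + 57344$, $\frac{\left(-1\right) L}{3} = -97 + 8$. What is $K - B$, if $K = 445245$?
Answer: $400136$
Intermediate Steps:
$L = 267$ ($L = - 3 \left(-97 + 8\right) = \left(-3\right) \left(-89\right) = 267$)
$B = 45109$ ($B = \left(94 \left(-133\right) + 267\right) + 57344 = \left(-12502 + 267\right) + 57344 = -12235 + 57344 = 45109$)
$K - B = 445245 - 45109 = 400136$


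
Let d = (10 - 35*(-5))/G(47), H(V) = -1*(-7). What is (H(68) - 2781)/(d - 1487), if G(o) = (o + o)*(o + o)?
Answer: 24511064/13138947 ≈ 1.8655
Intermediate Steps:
G(o) = 4*o² (G(o) = (2*o)*(2*o) = 4*o²)
H(V) = 7
d = 185/8836 (d = (10 - 35*(-5))/((4*47²)) = (10 + 175)/((4*2209)) = 185/8836 ≈ 0.020937)
(H(68) - 2781)/(d - 1487) = (7 - 2781)/(185/8836 - 1487) = -2774/(-13138947/8836) = -2774*(-8836/13138947) = 24511064/13138947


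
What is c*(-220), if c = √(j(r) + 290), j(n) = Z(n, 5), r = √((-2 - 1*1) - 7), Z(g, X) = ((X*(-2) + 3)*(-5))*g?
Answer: -220*√(290 + 35*I*√10) ≈ -3811.8 - 702.67*I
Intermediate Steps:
Z(g, X) = g*(-15 + 10*X) (Z(g, X) = ((-2*X + 3)*(-5))*g = ((3 - 2*X)*(-5))*g = (-15 + 10*X)*g = g*(-15 + 10*X))
r = I*√10 (r = √((-2 - 1) - 7) = √(-3 - 7) = √(-10) = I*√10 ≈ 3.1623*I)
j(n) = 35*n (j(n) = 5*n*(-3 + 2*5) = 5*n*(-3 + 10) = 5*n*7 = 35*n)
c = √(290 + 35*I*√10) (c = √(35*(I*√10) + 290) = √(35*I*√10 + 290) = √(290 + 35*I*√10) ≈ 17.326 + 3.194*I)
c*(-220) = √(290 + 35*I*√10)*(-220) = -220*√(290 + 35*I*√10)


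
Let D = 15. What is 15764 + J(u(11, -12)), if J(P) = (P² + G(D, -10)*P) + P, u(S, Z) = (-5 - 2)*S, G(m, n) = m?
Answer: 20461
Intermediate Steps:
u(S, Z) = -7*S
J(P) = P² + 16*P (J(P) = (P² + 15*P) + P = P² + 16*P)
15764 + J(u(11, -12)) = 15764 + (-7*11)*(16 - 7*11) = 15764 - 77*(16 - 77) = 15764 - 77*(-61) = 15764 + 4697 = 20461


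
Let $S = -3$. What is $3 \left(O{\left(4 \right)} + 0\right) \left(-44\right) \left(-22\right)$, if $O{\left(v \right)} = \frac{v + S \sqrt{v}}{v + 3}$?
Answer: $- \frac{5808}{7} \approx -829.71$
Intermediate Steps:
$O{\left(v \right)} = \frac{v - 3 \sqrt{v}}{3 + v}$ ($O{\left(v \right)} = \frac{v - 3 \sqrt{v}}{v + 3} = \frac{v - 3 \sqrt{v}}{3 + v}$)
$3 \left(O{\left(4 \right)} + 0\right) \left(-44\right) \left(-22\right) = 3 \left(\frac{4 - 3 \sqrt{4}}{3 + 4} + 0\right) \left(-44\right) \left(-22\right) = 3 \left(\frac{4 - 6}{7} + 0\right) \left(-44\right) \left(-22\right) = 3 \left(\frac{1}{7} \left(-2\right) + 0\right) \left(-44\right) \left(-22\right) = 3 \left(- \frac{2}{7} + 0\right) \left(-44\right) \left(-22\right) = 3 \left(- \frac{2}{7}\right) \left(-44\right) \left(-22\right) = \left(- \frac{6}{7}\right) \left(-44\right) \left(-22\right) = \frac{264}{7} \left(-22\right) = - \frac{5808}{7}$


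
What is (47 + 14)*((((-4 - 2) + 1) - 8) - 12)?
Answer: -1525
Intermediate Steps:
(47 + 14)*((((-4 - 2) + 1) - 8) - 12) = 61*(((-6 + 1) - 8) - 12) = 61*((-5 - 8) - 12) = 61*(-13 - 12) = 61*(-25) = -1525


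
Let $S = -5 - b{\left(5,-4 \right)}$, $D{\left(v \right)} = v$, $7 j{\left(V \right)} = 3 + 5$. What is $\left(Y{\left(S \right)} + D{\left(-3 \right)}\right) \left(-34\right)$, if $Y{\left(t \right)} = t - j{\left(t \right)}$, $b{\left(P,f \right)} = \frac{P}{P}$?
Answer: $\frac{2414}{7} \approx 344.86$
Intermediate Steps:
$j{\left(V \right)} = \frac{8}{7}$ ($j{\left(V \right)} = \frac{3 + 5}{7} = \frac{1}{7} \cdot 8 = \frac{8}{7}$)
$b{\left(P,f \right)} = 1$
$S = -6$ ($S = -5 - 1 = -6$)
$Y{\left(t \right)} = - \frac{8}{7} + t$ ($Y{\left(t \right)} = t - \frac{8}{7} = - \frac{8}{7} + t$)
$\left(Y{\left(S \right)} + D{\left(-3 \right)}\right) \left(-34\right) = \left(\left(- \frac{8}{7} - 6\right) - 3\right) \left(-34\right) = \left(- \frac{50}{7} - 3\right) \left(-34\right) = \left(- \frac{71}{7}\right) \left(-34\right) = \frac{2414}{7}$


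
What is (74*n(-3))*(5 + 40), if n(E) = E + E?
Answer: -19980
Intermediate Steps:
n(E) = 2*E
(74*n(-3))*(5 + 40) = (74*(2*(-3)))*(5 + 40) = (74*(-6))*45 = -444*45 = -19980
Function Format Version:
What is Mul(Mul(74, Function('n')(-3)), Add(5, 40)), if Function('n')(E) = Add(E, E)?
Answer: -19980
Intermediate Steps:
Function('n')(E) = Mul(2, E)
Mul(Mul(74, Function('n')(-3)), Add(5, 40)) = Mul(Mul(74, Mul(2, -3)), Add(5, 40)) = Mul(Mul(74, -6), 45) = Mul(-444, 45) = -19980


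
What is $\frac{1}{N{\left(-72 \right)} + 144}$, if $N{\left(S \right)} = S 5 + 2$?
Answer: $- \frac{1}{214} \approx -0.0046729$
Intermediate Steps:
$N{\left(S \right)} = 2 + 5 S$ ($N{\left(S \right)} = 5 S + 2 = 2 + 5 S$)
$\frac{1}{N{\left(-72 \right)} + 144} = \frac{1}{\left(2 + 5 \left(-72\right)\right) + 144} = \frac{1}{\left(2 - 360\right) + 144} = \frac{1}{-358 + 144} = \frac{1}{-214} = - \frac{1}{214}$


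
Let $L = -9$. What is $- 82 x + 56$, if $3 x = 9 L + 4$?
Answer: $\frac{6482}{3} \approx 2160.7$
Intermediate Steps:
$x = - \frac{77}{3}$ ($x = \frac{9 \left(-9\right) + 4}{3} = \frac{-81 + 4}{3} = \frac{1}{3} \left(-77\right) = - \frac{77}{3} \approx -25.667$)
$- 82 x + 56 = \left(-82\right) \left(- \frac{77}{3}\right) + 56 = \frac{6314}{3} + 56 = \frac{6482}{3}$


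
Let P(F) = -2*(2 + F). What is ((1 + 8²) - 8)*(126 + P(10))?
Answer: 5814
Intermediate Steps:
P(F) = -4 - 2*F
((1 + 8²) - 8)*(126 + P(10)) = ((1 + 8²) - 8)*(126 + (-4 - 2*10)) = ((1 + 64) - 8)*(126 + (-4 - 20)) = (65 - 8)*(126 - 24) = 57*102 = 5814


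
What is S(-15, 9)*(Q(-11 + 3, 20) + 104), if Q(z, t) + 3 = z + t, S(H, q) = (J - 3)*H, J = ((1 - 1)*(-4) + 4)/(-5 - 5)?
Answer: 5763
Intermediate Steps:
J = -⅖ (J = (0*(-4) + 4)/(-10) = (0 + 4)*(-⅒) = 4*(-⅒) = -⅖ ≈ -0.40000)
S(H, q) = -17*H/5 (S(H, q) = (-⅖ - 3)*H = -17*H/5)
Q(z, t) = -3 + t + z (Q(z, t) = -3 + (z + t) = -3 + (t + z) = -3 + t + z)
S(-15, 9)*(Q(-11 + 3, 20) + 104) = (-17/5*(-15))*((-3 + 20 + (-11 + 3)) + 104) = 51*((-3 + 20 - 8) + 104) = 51*(9 + 104) = 51*113 = 5763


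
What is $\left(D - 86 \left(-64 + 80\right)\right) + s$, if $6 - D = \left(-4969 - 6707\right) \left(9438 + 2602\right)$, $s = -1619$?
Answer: $140576051$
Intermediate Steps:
$D = 140579046$ ($D = 6 - \left(-4969 - 6707\right) \left(9438 + 2602\right) = 6 - \left(-11676\right) 12040 = 6 - -140579040 = 6 + 140579040 = 140579046$)
$\left(D - 86 \left(-64 + 80\right)\right) + s = \left(140579046 - 86 \left(-64 + 80\right)\right) - 1619 = \left(140579046 - 1376\right) - 1619 = 140577670 - 1619 = 140576051$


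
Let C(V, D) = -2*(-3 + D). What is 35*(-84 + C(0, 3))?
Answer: -2940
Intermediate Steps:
C(V, D) = 6 - 2*D
35*(-84 + C(0, 3)) = 35*(-84 + (6 - 2*3)) = 35*(-84 + (6 - 6)) = 35*(-84 + 0) = 35*(-84) = -2940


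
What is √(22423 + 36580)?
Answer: √59003 ≈ 242.91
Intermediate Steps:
√(22423 + 36580) = √59003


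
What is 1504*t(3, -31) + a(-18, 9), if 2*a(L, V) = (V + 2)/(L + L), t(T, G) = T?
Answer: 324853/72 ≈ 4511.8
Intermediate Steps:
a(L, V) = (2 + V)/(4*L) (a(L, V) = ((V + 2)/(L + L))/2 = ((2 + V)/((2*L)))/2 = ((2 + V)*(1/(2*L)))/2 = ((2 + V)/(2*L))/2 = (2 + V)/(4*L))
1504*t(3, -31) + a(-18, 9) = 1504*3 + (¼)*(2 + 9)/(-18) = 4512 + (¼)*(-1/18)*11 = 4512 - 11/72 = 324853/72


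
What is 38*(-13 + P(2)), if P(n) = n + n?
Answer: -342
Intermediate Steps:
P(n) = 2*n
38*(-13 + P(2)) = 38*(-13 + 2*2) = 38*(-13 + 4) = 38*(-9) = -342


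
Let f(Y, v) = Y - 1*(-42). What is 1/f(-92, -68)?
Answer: -1/50 ≈ -0.020000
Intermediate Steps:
f(Y, v) = 42 + Y (f(Y, v) = Y + 42 = 42 + Y)
1/f(-92, -68) = 1/(42 - 92) = 1/(-50) = -1/50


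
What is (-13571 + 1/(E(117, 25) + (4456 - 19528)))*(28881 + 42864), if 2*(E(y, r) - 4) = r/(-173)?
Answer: -1692061058726735/1737851 ≈ -9.7365e+8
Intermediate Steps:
E(y, r) = 4 - r/346 (E(y, r) = 4 + (r/(-173))/2 = 4 + (r*(-1/173))/2 = 4 + (-r/173)/2 = 4 - r/346)
(-13571 + 1/(E(117, 25) + (4456 - 19528)))*(28881 + 42864) = (-13571 + 1/((4 - 1/346*25) + (4456 - 19528)))*(28881 + 42864) = (-13571 + 1/((4 - 25/346) - 15072))*71745 = (-13571 + 1/(1359/346 - 15072))*71745 = (-13571 + 1/(-5213553/346))*71745 = (-13571 - 346/5213553)*71745 = -70753128109/5213553*71745 = -1692061058726735/1737851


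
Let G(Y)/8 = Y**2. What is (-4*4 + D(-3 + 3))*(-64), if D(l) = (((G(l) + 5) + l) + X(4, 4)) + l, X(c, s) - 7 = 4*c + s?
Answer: -1024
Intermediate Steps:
G(Y) = 8*Y**2
X(c, s) = 7 + s + 4*c (X(c, s) = 7 + (4*c + s) = 7 + (s + 4*c) = 7 + s + 4*c)
D(l) = 32 + 2*l + 8*l**2 (D(l) = (((8*l**2 + 5) + l) + (7 + 4 + 4*4)) + l = (((5 + 8*l**2) + l) + (7 + 4 + 16)) + l = ((5 + l + 8*l**2) + 27) + l = (32 + l + 8*l**2) + l = 32 + 2*l + 8*l**2)
(-4*4 + D(-3 + 3))*(-64) = (-4*4 + (32 + 2*(-3 + 3) + 8*(-3 + 3)**2))*(-64) = (-16 + (32 + 2*0 + 8*0**2))*(-64) = (-16 + (32 + 0 + 8*0))*(-64) = (-16 + (32 + 0 + 0))*(-64) = (-16 + 32)*(-64) = 16*(-64) = -1024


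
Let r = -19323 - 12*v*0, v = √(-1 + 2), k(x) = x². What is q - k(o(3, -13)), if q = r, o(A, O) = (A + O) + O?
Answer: -19852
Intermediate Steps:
o(A, O) = A + 2*O
v = 1 (v = √1 = 1)
r = -19323 (r = -19323 - 12*1*0 = -19323 - 12*0 = -19323 - 1*0 = -19323 + 0 = -19323)
q = -19323
q - k(o(3, -13)) = -19323 - (3 + 2*(-13))² = -19323 - (3 - 26)² = -19323 - 1*(-23)² = -19323 - 1*529 = -19323 - 529 = -19852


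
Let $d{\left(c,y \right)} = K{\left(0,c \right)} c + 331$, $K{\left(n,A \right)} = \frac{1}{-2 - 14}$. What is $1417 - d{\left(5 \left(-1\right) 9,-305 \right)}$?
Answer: $\frac{17331}{16} \approx 1083.2$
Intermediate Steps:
$K{\left(n,A \right)} = - \frac{1}{16}$ ($K{\left(n,A \right)} = \frac{1}{-16} = - \frac{1}{16}$)
$d{\left(c,y \right)} = 331 - \frac{c}{16}$ ($d{\left(c,y \right)} = - \frac{c}{16} + 331 = 331 - \frac{c}{16}$)
$1417 - d{\left(5 \left(-1\right) 9,-305 \right)} = 1417 - \left(331 - \frac{5 \left(-1\right) 9}{16}\right) = 1417 - \left(331 - \frac{\left(-5\right) 9}{16}\right) = 1417 - \left(331 - - \frac{45}{16}\right) = 1417 - \left(331 + \frac{45}{16}\right) = 1417 - \frac{5341}{16} = \frac{17331}{16}$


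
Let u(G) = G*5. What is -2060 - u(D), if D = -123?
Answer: -1445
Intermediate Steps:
u(G) = 5*G
-2060 - u(D) = -2060 - 5*(-123) = -2060 - 1*(-615) = -2060 + 615 = -1445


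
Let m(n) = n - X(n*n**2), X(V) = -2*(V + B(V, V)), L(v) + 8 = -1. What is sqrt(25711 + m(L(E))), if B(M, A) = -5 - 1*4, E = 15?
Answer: sqrt(24226) ≈ 155.65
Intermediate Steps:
B(M, A) = -9 (B(M, A) = -5 - 4 = -9)
L(v) = -9 (L(v) = -8 - 1 = -9)
X(V) = 18 - 2*V (X(V) = -2*(V - 9) = -2*(-9 + V) = 18 - 2*V)
m(n) = -18 + n + 2*n**3 (m(n) = n - (18 - 2*n*n**2) = n - (18 - 2*n**3) = n + (-18 + 2*n**3) = -18 + n + 2*n**3)
sqrt(25711 + m(L(E))) = sqrt(25711 + (-18 - 9 + 2*(-9)**3)) = sqrt(25711 + (-18 - 9 + 2*(-729))) = sqrt(25711 + (-18 - 9 - 1458)) = sqrt(25711 - 1485) = sqrt(24226)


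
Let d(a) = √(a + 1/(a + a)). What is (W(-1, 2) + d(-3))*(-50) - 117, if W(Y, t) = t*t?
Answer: -317 - 25*I*√114/3 ≈ -317.0 - 88.976*I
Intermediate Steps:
W(Y, t) = t²
d(a) = √(a + 1/(2*a))
(W(-1, 2) + d(-3))*(-50) - 117 = (2² + √(2/(-3) + 4*(-3))/2)*(-50) - 117 = (4 + √(2*(-⅓) - 12)/2)*(-50) - 117 = (4 + √(-⅔ - 12)/2)*(-50) - 117 = (4 + √(-38/3)/2)*(-50) - 117 = (4 + (I*√114/3)/2)*(-50) - 117 = (4 + I*√114/6)*(-50) - 117 = (-200 - 25*I*√114/3) - 117 = -317 - 25*I*√114/3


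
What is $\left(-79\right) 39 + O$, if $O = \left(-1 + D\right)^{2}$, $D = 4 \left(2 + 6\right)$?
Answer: $-2120$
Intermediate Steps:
$D = 32$ ($D = 4 \cdot 8 = 32$)
$O = 961$ ($O = \left(-1 + 32\right)^{2} = 31^{2} = 961$)
$\left(-79\right) 39 + O = \left(-79\right) 39 + 961 = -3081 + 961 = -2120$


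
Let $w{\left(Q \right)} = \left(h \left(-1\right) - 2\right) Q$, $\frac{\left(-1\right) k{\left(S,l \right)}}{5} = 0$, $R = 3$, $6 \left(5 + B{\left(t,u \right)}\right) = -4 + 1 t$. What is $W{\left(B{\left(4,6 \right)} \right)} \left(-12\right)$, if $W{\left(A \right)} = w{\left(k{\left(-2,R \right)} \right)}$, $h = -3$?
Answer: $0$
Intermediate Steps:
$B{\left(t,u \right)} = - \frac{17}{3} + \frac{t}{6}$ ($B{\left(t,u \right)} = -5 + \frac{-4 + 1 t}{6} = -5 + \frac{-4 + t}{6} = -5 + \left(- \frac{2}{3} + \frac{t}{6}\right) = - \frac{17}{3} + \frac{t}{6}$)
$k{\left(S,l \right)} = 0$ ($k{\left(S,l \right)} = \left(-5\right) 0 = 0$)
$w{\left(Q \right)} = Q$ ($w{\left(Q \right)} = \left(\left(-3\right) \left(-1\right) - 2\right) Q = \left(3 - 2\right) Q = 1 Q = Q$)
$W{\left(A \right)} = 0$
$W{\left(B{\left(4,6 \right)} \right)} \left(-12\right) = 0 \left(-12\right) = 0$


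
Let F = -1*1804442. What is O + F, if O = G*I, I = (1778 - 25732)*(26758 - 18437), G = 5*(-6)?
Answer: 5977832578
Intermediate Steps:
G = -30
I = -199321234 (I = -23954*8321 = -199321234)
F = -1804442
O = 5979637020 (O = -30*(-199321234) = 5979637020)
O + F = 5979637020 - 1804442 = 5977832578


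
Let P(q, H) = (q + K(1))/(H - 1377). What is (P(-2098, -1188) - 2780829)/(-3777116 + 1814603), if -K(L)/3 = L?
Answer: 7132824284/5033845845 ≈ 1.4170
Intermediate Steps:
K(L) = -3*L
P(q, H) = (-3 + q)/(-1377 + H) (P(q, H) = (q - 3*1)/(H - 1377) = (q - 3)/(-1377 + H) = (-3 + q)/(-1377 + H))
(P(-2098, -1188) - 2780829)/(-3777116 + 1814603) = ((-3 - 2098)/(-1377 - 1188) - 2780829)/(-3777116 + 1814603) = (-2101/(-2565) - 2780829)/(-1962513) = (-1/2565*(-2101) - 2780829)*(-1/1962513) = (2101/2565 - 2780829)*(-1/1962513) = -7132824284/2565*(-1/1962513) = 7132824284/5033845845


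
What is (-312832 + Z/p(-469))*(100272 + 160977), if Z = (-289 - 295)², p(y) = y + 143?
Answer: -13366058957856/163 ≈ -8.2000e+10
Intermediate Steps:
p(y) = 143 + y
Z = 341056 (Z = (-584)² = 341056)
(-312832 + Z/p(-469))*(100272 + 160977) = (-312832 + 341056/(143 - 469))*(100272 + 160977) = (-312832 + 341056/(-326))*261249 = (-312832 + 341056*(-1/326))*261249 = (-312832 - 170528/163)*261249 = -51162144/163*261249 = -13366058957856/163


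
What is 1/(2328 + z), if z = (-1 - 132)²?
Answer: 1/20017 ≈ 4.9958e-5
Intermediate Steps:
z = 17689 (z = (-133)² = 17689)
1/(2328 + z) = 1/(2328 + 17689) = 1/20017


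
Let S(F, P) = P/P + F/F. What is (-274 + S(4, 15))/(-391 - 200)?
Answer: 272/591 ≈ 0.46024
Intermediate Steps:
S(F, P) = 2 (S(F, P) = 1 + 1 = 2)
(-274 + S(4, 15))/(-391 - 200) = (-274 + 2)/(-391 - 200) = -272/(-591) = -272*(-1/591) = 272/591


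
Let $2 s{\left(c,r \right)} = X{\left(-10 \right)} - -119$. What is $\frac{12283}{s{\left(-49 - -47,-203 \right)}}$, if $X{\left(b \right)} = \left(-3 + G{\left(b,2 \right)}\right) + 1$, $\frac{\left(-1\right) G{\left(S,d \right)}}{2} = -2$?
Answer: $\frac{24566}{121} \approx 203.02$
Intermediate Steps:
$G{\left(S,d \right)} = 4$ ($G{\left(S,d \right)} = \left(-2\right) \left(-2\right) = 4$)
$X{\left(b \right)} = 2$ ($X{\left(b \right)} = \left(-3 + 4\right) + 1 = 1 + 1 = 2$)
$s{\left(c,r \right)} = \frac{121}{2}$ ($s{\left(c,r \right)} = \frac{2 - -119}{2} = \frac{2 + 119}{2} = \frac{1}{2} \cdot 121 = \frac{121}{2}$)
$\frac{12283}{s{\left(-49 - -47,-203 \right)}} = \frac{12283}{\frac{121}{2}} = 12283 \cdot \frac{2}{121} = \frac{24566}{121}$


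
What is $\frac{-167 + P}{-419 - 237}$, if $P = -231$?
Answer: $\frac{199}{328} \approx 0.60671$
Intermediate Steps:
$\frac{-167 + P}{-419 - 237} = \frac{-167 - 231}{-419 - 237} = - \frac{398}{-656} = \left(-398\right) \left(- \frac{1}{656}\right) = \frac{199}{328}$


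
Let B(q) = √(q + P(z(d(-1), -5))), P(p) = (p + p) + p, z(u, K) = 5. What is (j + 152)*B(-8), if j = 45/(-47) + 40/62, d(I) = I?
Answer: 221009*√7/1457 ≈ 401.33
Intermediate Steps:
P(p) = 3*p (P(p) = 2*p + p = 3*p)
B(q) = √(15 + q) (B(q) = √(q + 3*5) = √(q + 15) = √(15 + q))
j = -455/1457 (j = 45*(-1/47) + 40*(1/62) = -45/47 + 20/31 = -455/1457 ≈ -0.31229)
(j + 152)*B(-8) = (-455/1457 + 152)*√(15 - 8) = 221009*√7/1457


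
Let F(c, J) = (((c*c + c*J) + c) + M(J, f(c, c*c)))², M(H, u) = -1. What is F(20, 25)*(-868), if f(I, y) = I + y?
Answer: -733078948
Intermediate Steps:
F(c, J) = (-1 + c + c² + J*c)² (F(c, J) = (((c*c + c*J) + c) - 1)² = (((c² + J*c) + c) - 1)² = ((c + c² + J*c) - 1)² = (-1 + c + c² + J*c)²)
F(20, 25)*(-868) = (-1 + 20 + 20² + 25*20)²*(-868) = (-1 + 20 + 400 + 500)²*(-868) = 919²*(-868) = 844561*(-868) = -733078948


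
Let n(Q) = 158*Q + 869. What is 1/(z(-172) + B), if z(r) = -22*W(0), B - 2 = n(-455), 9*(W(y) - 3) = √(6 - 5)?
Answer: -9/639787 ≈ -1.4067e-5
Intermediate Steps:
n(Q) = 869 + 158*Q
W(y) = 28/9 (W(y) = 3 + √(6 - 5)/9 = 3 + √1/9 = 3 + (⅑)*1 = 3 + ⅑ = 28/9)
B = -71019 (B = 2 + (869 + 158*(-455)) = 2 + (869 - 71890) = 2 - 71021 = -71019)
z(r) = -616/9 (z(r) = -22*28/9 = -616/9)
1/(z(-172) + B) = 1/(-616/9 - 71019) = 1/(-639787/9) = -9/639787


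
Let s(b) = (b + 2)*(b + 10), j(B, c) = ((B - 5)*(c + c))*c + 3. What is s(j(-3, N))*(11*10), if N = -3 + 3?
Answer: 7150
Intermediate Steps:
N = 0
j(B, c) = 3 + 2*c²*(-5 + B) (j(B, c) = ((-5 + B)*(2*c))*c + 3 = (2*c*(-5 + B))*c + 3 = 2*c²*(-5 + B) + 3 = 3 + 2*c²*(-5 + B))
s(b) = (2 + b)*(10 + b)
s(j(-3, N))*(11*10) = (20 + (3 - 10*0² + 2*(-3)*0²)² + 12*(3 - 10*0² + 2*(-3)*0²))*(11*10) = (20 + (3 - 10*0 + 2*(-3)*0)² + 12*(3 - 10*0 + 2*(-3)*0))*110 = (20 + (3 + 0 + 0)² + 12*(3 + 0 + 0))*110 = (20 + 3² + 12*3)*110 = (20 + 9 + 36)*110 = 65*110 = 7150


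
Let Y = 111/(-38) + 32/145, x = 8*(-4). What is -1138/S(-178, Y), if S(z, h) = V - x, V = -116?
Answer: 569/42 ≈ 13.548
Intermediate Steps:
x = -32
Y = -14879/5510 (Y = 111*(-1/38) + 32*(1/145) = -111/38 + 32/145 = -14879/5510 ≈ -2.7004)
S(z, h) = -84 (S(z, h) = -116 - 1*(-32) = -116 + 32 = -84)
-1138/S(-178, Y) = -1138/(-84) = -1138*(-1/84) = 569/42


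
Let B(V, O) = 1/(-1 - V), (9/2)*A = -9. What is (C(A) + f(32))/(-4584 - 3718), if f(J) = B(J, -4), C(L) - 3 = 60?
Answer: -1039/136983 ≈ -0.0075849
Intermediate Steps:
A = -2 (A = (2/9)*(-9) = -2)
C(L) = 63 (C(L) = 3 + 60 = 63)
f(J) = -1/(1 + J)
(C(A) + f(32))/(-4584 - 3718) = (63 - 1/(1 + 32))/(-4584 - 3718) = (63 - 1/33)/(-8302) = (63 - 1*1/33)*(-1/8302) = (63 - 1/33)*(-1/8302) = (2078/33)*(-1/8302) = -1039/136983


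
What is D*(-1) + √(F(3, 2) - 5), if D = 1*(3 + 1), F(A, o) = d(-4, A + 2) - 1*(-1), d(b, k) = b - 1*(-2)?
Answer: -4 + I*√6 ≈ -4.0 + 2.4495*I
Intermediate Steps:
d(b, k) = 2 + b (d(b, k) = b + 2 = 2 + b)
F(A, o) = -1 (F(A, o) = (2 - 4) - 1*(-1) = -2 + 1 = -1)
D = 4 (D = 1*4 = 4)
D*(-1) + √(F(3, 2) - 5) = 4*(-1) + √(-1 - 5) = -4 + √(-6) = -4 + I*√6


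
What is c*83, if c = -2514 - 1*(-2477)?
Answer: -3071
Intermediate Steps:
c = -37 (c = -2514 + 2477 = -37)
c*83 = -37*83 = -3071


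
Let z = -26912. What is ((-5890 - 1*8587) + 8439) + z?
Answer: -32950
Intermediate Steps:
((-5890 - 1*8587) + 8439) + z = ((-5890 - 1*8587) + 8439) - 26912 = ((-5890 - 8587) + 8439) - 26912 = (-14477 + 8439) - 26912 = -6038 - 26912 = -32950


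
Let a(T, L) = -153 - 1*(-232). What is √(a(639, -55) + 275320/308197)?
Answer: √7588698671951/308197 ≈ 8.9383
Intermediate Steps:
a(T, L) = 79 (a(T, L) = -153 + 232 = 79)
√(a(639, -55) + 275320/308197) = √(79 + 275320/308197) = √(24622883/308197) = √7588698671951/308197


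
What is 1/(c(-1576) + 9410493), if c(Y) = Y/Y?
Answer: 1/9410494 ≈ 1.0626e-7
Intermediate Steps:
c(Y) = 1
1/(c(-1576) + 9410493) = 1/(1 + 9410493) = 1/9410494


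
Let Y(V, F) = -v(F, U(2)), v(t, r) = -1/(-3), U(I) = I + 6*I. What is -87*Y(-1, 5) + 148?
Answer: 177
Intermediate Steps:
U(I) = 7*I
v(t, r) = ⅓ (v(t, r) = -1*(-⅓) = ⅓)
Y(V, F) = -⅓ (Y(V, F) = -1*⅓ = -⅓)
-87*Y(-1, 5) + 148 = -87*(-⅓) + 148 = 29 + 148 = 177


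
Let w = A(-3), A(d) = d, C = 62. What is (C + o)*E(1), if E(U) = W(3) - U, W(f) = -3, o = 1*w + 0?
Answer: -236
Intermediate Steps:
w = -3
o = -3 (o = 1*(-3) + 0 = -3 + 0 = -3)
E(U) = -3 - U
(C + o)*E(1) = (62 - 3)*(-3 - 1*1) = 59*(-3 - 1) = 59*(-4) = -236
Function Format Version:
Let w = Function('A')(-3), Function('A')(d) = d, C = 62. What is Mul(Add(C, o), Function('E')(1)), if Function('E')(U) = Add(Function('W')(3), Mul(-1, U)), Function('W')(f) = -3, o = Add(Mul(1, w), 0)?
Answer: -236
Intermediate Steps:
w = -3
o = -3 (o = Add(Mul(1, -3), 0) = Add(-3, 0) = -3)
Function('E')(U) = Add(-3, Mul(-1, U))
Mul(Add(C, o), Function('E')(1)) = Mul(Add(62, -3), Add(-3, Mul(-1, 1))) = Mul(59, Add(-3, -1)) = Mul(59, -4) = -236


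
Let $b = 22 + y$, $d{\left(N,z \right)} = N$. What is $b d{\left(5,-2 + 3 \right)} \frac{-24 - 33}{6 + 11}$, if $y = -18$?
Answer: $- \frac{1140}{17} \approx -67.059$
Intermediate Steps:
$b = 4$ ($b = 22 - 18 = 4$)
$b d{\left(5,-2 + 3 \right)} \frac{-24 - 33}{6 + 11} = 4 \cdot 5 \frac{-24 - 33}{6 + 11} = 20 \left(- \frac{57}{17}\right) = - \frac{1140}{17}$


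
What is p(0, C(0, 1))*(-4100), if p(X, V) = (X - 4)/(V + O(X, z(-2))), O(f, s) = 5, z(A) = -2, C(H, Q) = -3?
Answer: 8200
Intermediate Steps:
p(X, V) = (-4 + X)/(5 + V) (p(X, V) = (X - 4)/(V + 5) = (-4 + X)/(5 + V))
p(0, C(0, 1))*(-4100) = ((-4 + 0)/(5 - 3))*(-4100) = (-4/2)*(-4100) = ((½)*(-4))*(-4100) = -2*(-4100) = 8200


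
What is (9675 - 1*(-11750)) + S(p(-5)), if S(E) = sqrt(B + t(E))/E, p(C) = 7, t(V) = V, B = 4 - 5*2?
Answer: 149976/7 ≈ 21425.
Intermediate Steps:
B = -6 (B = 4 - 10 = -6)
S(E) = sqrt(-6 + E)/E
(9675 - 1*(-11750)) + S(p(-5)) = (9675 - 1*(-11750)) + sqrt(-6 + 7)/7 = (9675 + 11750) + sqrt(1)/7 = 21425 + (1/7)*1 = 21425 + 1/7 = 149976/7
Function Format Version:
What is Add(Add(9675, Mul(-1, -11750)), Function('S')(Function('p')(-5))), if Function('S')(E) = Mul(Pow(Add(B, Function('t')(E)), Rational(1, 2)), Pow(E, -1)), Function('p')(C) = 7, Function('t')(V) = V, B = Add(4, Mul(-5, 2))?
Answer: Rational(149976, 7) ≈ 21425.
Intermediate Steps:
B = -6 (B = Add(4, -10) = -6)
Function('S')(E) = Mul(Pow(E, -1), Pow(Add(-6, E), Rational(1, 2))) (Function('S')(E) = Mul(Pow(Add(-6, E), Rational(1, 2)), Pow(E, -1)) = Mul(Pow(E, -1), Pow(Add(-6, E), Rational(1, 2))))
Add(Add(9675, Mul(-1, -11750)), Function('S')(Function('p')(-5))) = Add(Add(9675, Mul(-1, -11750)), Mul(Pow(7, -1), Pow(Add(-6, 7), Rational(1, 2)))) = Add(Add(9675, 11750), Mul(Rational(1, 7), Pow(1, Rational(1, 2)))) = Add(21425, Mul(Rational(1, 7), 1)) = Add(21425, Rational(1, 7)) = Rational(149976, 7)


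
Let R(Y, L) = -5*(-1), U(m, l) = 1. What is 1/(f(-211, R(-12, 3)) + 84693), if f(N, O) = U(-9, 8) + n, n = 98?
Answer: 1/84792 ≈ 1.1794e-5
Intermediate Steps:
R(Y, L) = 5
f(N, O) = 99 (f(N, O) = 1 + 98 = 99)
1/(f(-211, R(-12, 3)) + 84693) = 1/(99 + 84693) = 1/84792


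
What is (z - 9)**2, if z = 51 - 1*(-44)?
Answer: 7396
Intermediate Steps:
z = 95 (z = 51 + 44 = 95)
(z - 9)**2 = (95 - 9)**2 = 86**2 = 7396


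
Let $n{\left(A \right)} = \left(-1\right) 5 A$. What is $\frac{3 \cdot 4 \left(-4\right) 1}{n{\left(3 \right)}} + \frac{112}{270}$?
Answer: $\frac{488}{135} \approx 3.6148$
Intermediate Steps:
$n{\left(A \right)} = - 5 A$
$\frac{3 \cdot 4 \left(-4\right) 1}{n{\left(3 \right)}} + \frac{112}{270} = \frac{3 \cdot 4 \left(-4\right) 1}{\left(-5\right) 3} + \frac{112}{270} = \frac{12 \left(-4\right) 1}{-15} + 112 \cdot \frac{1}{270} = \left(-48\right) 1 \left(- \frac{1}{15}\right) + \frac{56}{135} = \left(-48\right) \left(- \frac{1}{15}\right) + \frac{56}{135} = \frac{16}{5} + \frac{56}{135} = \frac{488}{135}$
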